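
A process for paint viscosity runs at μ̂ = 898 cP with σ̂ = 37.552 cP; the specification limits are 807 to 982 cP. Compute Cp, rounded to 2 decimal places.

Cp = (USL − LSL) / (6σ̂) = (982 − 807) / (6 × 37.552) = 175.0000 / 225.3120 = 0.7767

0.78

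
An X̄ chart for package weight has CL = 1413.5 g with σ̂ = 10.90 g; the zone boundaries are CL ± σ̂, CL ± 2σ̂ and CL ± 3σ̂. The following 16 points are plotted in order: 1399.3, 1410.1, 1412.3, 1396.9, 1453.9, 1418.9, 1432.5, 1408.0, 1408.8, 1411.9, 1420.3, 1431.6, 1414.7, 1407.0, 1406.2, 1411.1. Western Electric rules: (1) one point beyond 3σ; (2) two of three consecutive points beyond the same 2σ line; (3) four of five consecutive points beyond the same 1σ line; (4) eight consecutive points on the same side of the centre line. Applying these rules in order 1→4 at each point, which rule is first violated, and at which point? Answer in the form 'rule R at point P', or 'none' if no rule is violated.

Zone of each point (C = within 1σ̂, B = 1σ̂–2σ̂, A = 2σ̂–3σ̂, * = beyond 3σ̂; sign = side of CL): 1:-B, 2:-C, 3:-C, 4:-B, 5:+*, 6:+C, 7:+B, 8:-C, 9:-C, 10:-C, 11:+C, 12:+B, 13:+C, 14:-C, 15:-C, 16:-C
Rule 1 (one point beyond the 3σ limits) is satisfied at point 5.

rule 1 at point 5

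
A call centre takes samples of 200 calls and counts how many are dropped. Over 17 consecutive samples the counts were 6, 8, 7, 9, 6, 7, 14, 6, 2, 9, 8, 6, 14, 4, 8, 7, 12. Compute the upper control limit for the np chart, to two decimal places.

16.05

p̄ = Σdᵢ / (k·n) = 133 / (17 × 200) = 0.03912
UCL = np̄ + 3·√(np̄(1−p̄)) = 7.8235 + 3 × √(7.8235×0.96088) = 7.8235 + 3 × 2.7418 = 16.0489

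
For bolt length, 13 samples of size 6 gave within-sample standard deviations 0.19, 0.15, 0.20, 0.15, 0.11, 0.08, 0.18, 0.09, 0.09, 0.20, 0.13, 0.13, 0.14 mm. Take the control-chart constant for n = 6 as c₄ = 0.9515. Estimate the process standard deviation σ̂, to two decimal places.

s̄ = (0.19 + 0.15 + 0.20 + 0.15 + 0.11 + 0.08 + 0.18 + 0.09 + 0.09 + 0.20 + 0.13 + 0.13 + 0.14) / 13 = 0.1415
σ̂ = s̄ / c₄ = 0.1415 / 0.9515 = 0.1488

0.15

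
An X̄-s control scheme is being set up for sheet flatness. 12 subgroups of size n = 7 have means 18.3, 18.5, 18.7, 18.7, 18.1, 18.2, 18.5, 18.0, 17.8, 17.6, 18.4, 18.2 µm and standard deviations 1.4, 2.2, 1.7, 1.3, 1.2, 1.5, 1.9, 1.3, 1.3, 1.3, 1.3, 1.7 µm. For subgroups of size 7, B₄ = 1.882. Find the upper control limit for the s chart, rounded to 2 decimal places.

2.84

s̄ = (1.4 + 2.2 + 1.7 + 1.3 + 1.2 + 1.5 + 1.9 + 1.3 + 1.3 + 1.3 + 1.3 + 1.7) / 12 = 1.5083
UCL_s = B₄·s̄ = 1.882 × 1.5083 = 2.8387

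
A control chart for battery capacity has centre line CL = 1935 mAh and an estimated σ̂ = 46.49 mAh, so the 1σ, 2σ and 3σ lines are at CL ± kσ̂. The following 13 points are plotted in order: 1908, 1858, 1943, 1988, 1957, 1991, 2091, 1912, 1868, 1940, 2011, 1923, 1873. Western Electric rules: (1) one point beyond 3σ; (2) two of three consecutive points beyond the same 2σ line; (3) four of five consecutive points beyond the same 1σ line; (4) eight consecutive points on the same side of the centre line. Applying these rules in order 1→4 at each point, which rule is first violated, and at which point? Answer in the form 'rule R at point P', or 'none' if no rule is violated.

Zone of each point (C = within 1σ̂, B = 1σ̂–2σ̂, A = 2σ̂–3σ̂, * = beyond 3σ̂; sign = side of CL): 1:-C, 2:-B, 3:+C, 4:+B, 5:+C, 6:+B, 7:+*, 8:-C, 9:-B, 10:+C, 11:+B, 12:-C, 13:-B
Rule 1 (one point beyond the 3σ limits) is satisfied at point 7.

rule 1 at point 7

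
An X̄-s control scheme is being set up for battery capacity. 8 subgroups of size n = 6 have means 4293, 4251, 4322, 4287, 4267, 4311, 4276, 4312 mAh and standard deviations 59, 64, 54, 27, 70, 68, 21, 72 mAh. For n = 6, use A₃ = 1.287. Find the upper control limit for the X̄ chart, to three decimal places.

X̄̄ = (4293 + 4251 + 4322 + 4287 + 4267 + 4311 + 4276 + 4312) / 8 = 4289.8750
s̄ = (59 + 64 + 54 + 27 + 70 + 68 + 21 + 72) / 8 = 54.3750
UCL = X̄̄ + A₃·s̄ = 4289.8750 + 1.287 × 54.3750 = 4359.8556

4359.856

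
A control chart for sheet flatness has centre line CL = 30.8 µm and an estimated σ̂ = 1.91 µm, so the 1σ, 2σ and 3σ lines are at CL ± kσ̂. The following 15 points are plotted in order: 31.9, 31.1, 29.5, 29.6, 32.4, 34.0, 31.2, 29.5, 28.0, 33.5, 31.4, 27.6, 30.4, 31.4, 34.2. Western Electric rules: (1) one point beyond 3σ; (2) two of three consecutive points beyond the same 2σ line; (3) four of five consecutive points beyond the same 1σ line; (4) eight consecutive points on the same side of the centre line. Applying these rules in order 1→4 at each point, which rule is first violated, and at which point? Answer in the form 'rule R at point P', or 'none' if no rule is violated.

Zone of each point (C = within 1σ̂, B = 1σ̂–2σ̂, A = 2σ̂–3σ̂, * = beyond 3σ̂; sign = side of CL): 1:+C, 2:+C, 3:-C, 4:-C, 5:+C, 6:+B, 7:+C, 8:-C, 9:-B, 10:+B, 11:+C, 12:-B, 13:-C, 14:+C, 15:+B
No rule fires across all 15 points.

none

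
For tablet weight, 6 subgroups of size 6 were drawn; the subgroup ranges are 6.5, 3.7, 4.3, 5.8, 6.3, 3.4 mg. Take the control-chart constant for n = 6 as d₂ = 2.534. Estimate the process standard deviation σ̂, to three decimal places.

R̄ = (6.5 + 3.7 + 4.3 + 5.8 + 6.3 + 3.4) / 6 = 5.0000
σ̂ = R̄ / d₂ = 5.0000 / 2.534 = 1.9732

1.973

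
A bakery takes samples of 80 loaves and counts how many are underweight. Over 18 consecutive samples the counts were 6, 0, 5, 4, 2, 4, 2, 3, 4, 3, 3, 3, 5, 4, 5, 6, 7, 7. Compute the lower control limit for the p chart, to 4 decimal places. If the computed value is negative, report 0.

p̄ = Σdᵢ / (k·n) = 73 / (18 × 80) = 0.05069
LCL = p̄ − 3·√(p̄(1−p̄)/n) = 0.05069 − 3 × 0.02453 = -0.02289 → 0 (negative, so LCL = 0)

0.0000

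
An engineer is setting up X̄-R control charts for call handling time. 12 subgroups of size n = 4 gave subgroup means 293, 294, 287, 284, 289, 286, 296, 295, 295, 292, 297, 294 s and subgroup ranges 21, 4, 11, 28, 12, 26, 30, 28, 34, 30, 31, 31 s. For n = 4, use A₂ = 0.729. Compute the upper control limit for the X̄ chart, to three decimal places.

309.208

X̄̄ = (293 + 294 + 287 + 284 + 289 + 286 + 296 + 295 + 295 + 292 + 297 + 294) / 12 = 3502.0000 / 12 = 291.8333
R̄ = (21 + 4 + 11 + 28 + 12 + 26 + 30 + 28 + 34 + 30 + 31 + 31) / 12 = 286.0000 / 12 = 23.8333
UCL = X̄̄ + A₂·R̄ = 291.8333 + 0.729 × 23.8333 = 309.2078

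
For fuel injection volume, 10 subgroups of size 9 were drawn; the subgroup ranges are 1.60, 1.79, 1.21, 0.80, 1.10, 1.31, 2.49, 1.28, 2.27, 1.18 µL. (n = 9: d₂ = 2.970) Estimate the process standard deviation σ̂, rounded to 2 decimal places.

0.51

R̄ = (1.60 + 1.79 + 1.21 + 0.80 + 1.10 + 1.31 + 2.49 + 1.28 + 2.27 + 1.18) / 10 = 1.5030
σ̂ = R̄ / d₂ = 1.5030 / 2.970 = 0.5061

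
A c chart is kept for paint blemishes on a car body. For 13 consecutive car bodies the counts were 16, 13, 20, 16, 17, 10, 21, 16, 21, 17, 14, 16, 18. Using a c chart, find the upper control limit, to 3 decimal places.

28.739

c̄ = (16 + 13 + 20 + 16 + 17 + 10 + 21 + 16 + 21 + 17 + 14 + 16 + 18) / 13 = 215 / 13 = 16.5385
UCL = c̄ + 3√c̄ = 16.5385 + 3 × √16.5385 = 16.5385 + 3 × 4.0668 = 28.7387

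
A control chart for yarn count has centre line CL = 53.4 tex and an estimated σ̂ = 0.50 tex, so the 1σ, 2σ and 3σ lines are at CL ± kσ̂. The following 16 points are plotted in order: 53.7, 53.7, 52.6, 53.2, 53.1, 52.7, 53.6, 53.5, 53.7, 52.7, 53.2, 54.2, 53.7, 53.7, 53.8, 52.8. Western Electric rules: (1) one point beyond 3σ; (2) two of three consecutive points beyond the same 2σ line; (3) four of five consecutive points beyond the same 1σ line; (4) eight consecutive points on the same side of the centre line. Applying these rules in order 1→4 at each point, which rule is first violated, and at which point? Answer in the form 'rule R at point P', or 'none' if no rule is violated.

Zone of each point (C = within 1σ̂, B = 1σ̂–2σ̂, A = 2σ̂–3σ̂, * = beyond 3σ̂; sign = side of CL): 1:+C, 2:+C, 3:-B, 4:-C, 5:-C, 6:-B, 7:+C, 8:+C, 9:+C, 10:-B, 11:-C, 12:+B, 13:+C, 14:+C, 15:+C, 16:-B
No rule fires across all 16 points.

none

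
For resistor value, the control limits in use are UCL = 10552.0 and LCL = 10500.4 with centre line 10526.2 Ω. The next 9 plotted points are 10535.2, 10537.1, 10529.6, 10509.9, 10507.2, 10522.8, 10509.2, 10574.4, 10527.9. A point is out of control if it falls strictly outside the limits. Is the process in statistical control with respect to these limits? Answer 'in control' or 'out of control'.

out of control

Compare each point to [10500.4, 10552.0]: sample 8 = 10574.4 > UCL.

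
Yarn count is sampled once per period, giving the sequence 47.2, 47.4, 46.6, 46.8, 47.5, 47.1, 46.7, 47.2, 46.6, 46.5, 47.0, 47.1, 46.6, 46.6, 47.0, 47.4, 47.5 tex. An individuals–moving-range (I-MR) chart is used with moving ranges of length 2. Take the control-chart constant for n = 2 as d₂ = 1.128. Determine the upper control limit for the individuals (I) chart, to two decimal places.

X̄ = (47.2 + 47.4 + 46.6 + 46.8 + 47.5 + 47.1 + 46.7 + 47.2 + 46.6 + 46.5 + 47.0 + 47.1 + 46.6 + 46.6 + 47.0 + 47.4 + 47.5) / 17 = 46.9882
Moving ranges: 0.2, 0.8, 0.2, 0.7, 0.4, 0.4, 0.5, 0.6, 0.1, 0.5, 0.1, 0.5, 0.0, 0.4, 0.4, 0.1; M̄R̄ = 5.9000 / 16 = 0.3688
UCL = X̄ + 3·M̄R̄/d₂ = 46.9882 + 3 × 0.3688 / 1.128 = 47.9690

47.97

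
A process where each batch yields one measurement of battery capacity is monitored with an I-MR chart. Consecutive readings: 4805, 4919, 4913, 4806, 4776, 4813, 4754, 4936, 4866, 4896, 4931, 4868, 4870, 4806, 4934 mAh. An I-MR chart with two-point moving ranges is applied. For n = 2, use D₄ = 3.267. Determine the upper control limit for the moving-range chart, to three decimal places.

Moving ranges: 114, 6, 107, 30, 37, 59, 182, 70, 30, 35, 63, 2, 64, 128; M̄R̄ = 927.0000 / 14 = 66.2143
UCL_MR = D₄·M̄R̄ = 3.267 × 66.2143 = 216.3221

216.322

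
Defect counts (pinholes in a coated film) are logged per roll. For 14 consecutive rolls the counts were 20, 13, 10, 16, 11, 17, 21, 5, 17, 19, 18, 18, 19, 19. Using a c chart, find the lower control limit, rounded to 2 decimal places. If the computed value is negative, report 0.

c̄ = (20 + 13 + 10 + 16 + 11 + 17 + 21 + 5 + 17 + 19 + 18 + 18 + 19 + 19) / 14 = 223 / 14 = 15.9286
LCL = c̄ − 3√c̄ = 15.9286 − 3 × 3.9911 = 3.9554

3.96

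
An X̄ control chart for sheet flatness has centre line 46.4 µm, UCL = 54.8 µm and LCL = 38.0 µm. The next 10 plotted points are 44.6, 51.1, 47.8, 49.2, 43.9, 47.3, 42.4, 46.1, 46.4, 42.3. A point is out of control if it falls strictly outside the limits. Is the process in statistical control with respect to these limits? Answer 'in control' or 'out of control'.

in control

All 10 points lie within [38.0, 54.8].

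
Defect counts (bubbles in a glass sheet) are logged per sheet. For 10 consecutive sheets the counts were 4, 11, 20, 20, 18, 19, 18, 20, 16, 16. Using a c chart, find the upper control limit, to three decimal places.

28.275

c̄ = (4 + 11 + 20 + 20 + 18 + 19 + 18 + 20 + 16 + 16) / 10 = 162 / 10 = 16.2000
UCL = c̄ + 3√c̄ = 16.2000 + 3 × √16.2000 = 16.2000 + 3 × 4.0249 = 28.2748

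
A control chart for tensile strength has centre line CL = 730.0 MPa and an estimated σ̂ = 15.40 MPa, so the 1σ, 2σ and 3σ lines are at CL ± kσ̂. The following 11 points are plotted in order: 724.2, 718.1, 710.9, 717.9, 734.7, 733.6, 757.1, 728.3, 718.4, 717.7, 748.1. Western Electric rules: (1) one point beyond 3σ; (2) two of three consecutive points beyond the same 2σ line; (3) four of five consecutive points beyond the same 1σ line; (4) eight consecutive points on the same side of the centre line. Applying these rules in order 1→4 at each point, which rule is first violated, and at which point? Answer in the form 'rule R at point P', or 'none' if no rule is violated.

Zone of each point (C = within 1σ̂, B = 1σ̂–2σ̂, A = 2σ̂–3σ̂, * = beyond 3σ̂; sign = side of CL): 1:-C, 2:-C, 3:-B, 4:-C, 5:+C, 6:+C, 7:+B, 8:-C, 9:-C, 10:-C, 11:+B
No rule fires across all 11 points.

none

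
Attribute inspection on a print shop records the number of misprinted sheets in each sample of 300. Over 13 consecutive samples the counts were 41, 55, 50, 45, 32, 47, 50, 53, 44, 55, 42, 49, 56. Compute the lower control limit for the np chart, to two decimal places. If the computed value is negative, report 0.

p̄ = Σdᵢ / (k·n) = 619 / (13 × 300) = 0.15872
LCL = np̄ − 3·√(np̄(1−p̄)) = 47.6154 − 3 × 6.3291 = 28.6280

28.63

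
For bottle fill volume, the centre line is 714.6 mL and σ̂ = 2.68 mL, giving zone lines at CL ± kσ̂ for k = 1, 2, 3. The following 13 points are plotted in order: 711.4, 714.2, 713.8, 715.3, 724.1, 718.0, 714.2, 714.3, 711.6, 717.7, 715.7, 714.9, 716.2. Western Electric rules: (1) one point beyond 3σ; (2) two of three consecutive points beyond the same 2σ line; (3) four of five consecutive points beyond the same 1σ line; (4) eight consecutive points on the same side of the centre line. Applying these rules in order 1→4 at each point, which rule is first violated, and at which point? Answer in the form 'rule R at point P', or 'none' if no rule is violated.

rule 1 at point 5

Zone of each point (C = within 1σ̂, B = 1σ̂–2σ̂, A = 2σ̂–3σ̂, * = beyond 3σ̂; sign = side of CL): 1:-B, 2:-C, 3:-C, 4:+C, 5:+*, 6:+B, 7:-C, 8:-C, 9:-B, 10:+B, 11:+C, 12:+C, 13:+C
Rule 1 (one point beyond the 3σ limits) is satisfied at point 5.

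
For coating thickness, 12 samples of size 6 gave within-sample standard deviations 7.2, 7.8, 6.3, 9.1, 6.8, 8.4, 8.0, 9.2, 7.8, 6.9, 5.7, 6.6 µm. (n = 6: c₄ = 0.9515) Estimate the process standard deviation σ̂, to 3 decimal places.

7.865

s̄ = (7.2 + 7.8 + 6.3 + 9.1 + 6.8 + 8.4 + 8.0 + 9.2 + 7.8 + 6.9 + 5.7 + 6.6) / 12 = 7.4833
σ̂ = s̄ / c₄ = 7.4833 / 0.9515 = 7.8648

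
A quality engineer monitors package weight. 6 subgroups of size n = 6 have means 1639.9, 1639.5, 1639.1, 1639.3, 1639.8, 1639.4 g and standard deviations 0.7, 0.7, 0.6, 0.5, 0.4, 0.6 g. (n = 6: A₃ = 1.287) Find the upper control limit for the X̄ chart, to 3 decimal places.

X̄̄ = (1639.9 + 1639.5 + 1639.1 + 1639.3 + 1639.8 + 1639.4) / 6 = 1639.5000
s̄ = (0.7 + 0.7 + 0.6 + 0.5 + 0.4 + 0.6) / 6 = 0.5833
UCL = X̄̄ + A₃·s̄ = 1639.5000 + 1.287 × 0.5833 = 1640.2507

1640.251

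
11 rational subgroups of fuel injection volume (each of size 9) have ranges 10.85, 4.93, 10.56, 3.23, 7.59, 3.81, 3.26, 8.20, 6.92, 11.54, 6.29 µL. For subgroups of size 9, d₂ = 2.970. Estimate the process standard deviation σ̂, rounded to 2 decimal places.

R̄ = (10.85 + 4.93 + 10.56 + 3.23 + 7.59 + 3.81 + 3.26 + 8.20 + 6.92 + 11.54 + 6.29) / 11 = 7.0164
σ̂ = R̄ / d₂ = 7.0164 / 2.970 = 2.3624

2.36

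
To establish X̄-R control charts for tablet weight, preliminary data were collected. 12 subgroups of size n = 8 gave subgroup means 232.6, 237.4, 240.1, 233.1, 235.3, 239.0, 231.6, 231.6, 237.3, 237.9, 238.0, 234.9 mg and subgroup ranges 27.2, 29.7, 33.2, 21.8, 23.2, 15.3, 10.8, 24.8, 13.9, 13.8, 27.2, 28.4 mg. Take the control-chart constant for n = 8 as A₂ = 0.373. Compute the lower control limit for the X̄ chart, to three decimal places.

227.363

X̄̄ = (232.6 + 237.4 + 240.1 + 233.1 + 235.3 + 239.0 + 231.6 + 231.6 + 237.3 + 237.9 + 238.0 + 234.9) / 12 = 2828.8000 / 12 = 235.7333
R̄ = (27.2 + 29.7 + 33.2 + 21.8 + 23.2 + 15.3 + 10.8 + 24.8 + 13.9 + 13.8 + 27.2 + 28.4) / 12 = 269.3000 / 12 = 22.4417
LCL = X̄̄ − A₂·R̄ = 235.7333 − 0.373 × 22.4417 = 227.3626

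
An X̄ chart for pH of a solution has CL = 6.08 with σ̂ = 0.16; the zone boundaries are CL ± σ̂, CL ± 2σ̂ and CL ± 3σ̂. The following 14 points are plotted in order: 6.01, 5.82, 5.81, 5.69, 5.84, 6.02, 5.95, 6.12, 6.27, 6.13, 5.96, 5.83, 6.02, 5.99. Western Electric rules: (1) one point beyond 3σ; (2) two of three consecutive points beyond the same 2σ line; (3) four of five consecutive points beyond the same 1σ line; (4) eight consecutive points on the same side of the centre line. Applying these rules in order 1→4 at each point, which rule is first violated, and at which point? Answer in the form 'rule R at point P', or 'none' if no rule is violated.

rule 3 at point 5

Zone of each point (C = within 1σ̂, B = 1σ̂–2σ̂, A = 2σ̂–3σ̂, * = beyond 3σ̂; sign = side of CL): 1:-C, 2:-B, 3:-B, 4:-A, 5:-B, 6:-C, 7:-C, 8:+C, 9:+B, 10:+C, 11:-C, 12:-B, 13:-C, 14:-C
Rule 3 (four of five consecutive points beyond the same 1σ limit) is satisfied at point 5.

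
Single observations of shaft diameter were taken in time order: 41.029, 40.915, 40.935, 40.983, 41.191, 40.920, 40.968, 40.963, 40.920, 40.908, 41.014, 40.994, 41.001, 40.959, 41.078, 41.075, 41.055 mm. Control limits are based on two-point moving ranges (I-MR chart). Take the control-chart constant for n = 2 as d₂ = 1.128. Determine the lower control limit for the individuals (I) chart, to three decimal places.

X̄ = (41.029 + 40.915 + 40.935 + 40.983 + 41.191 + 40.920 + 40.968 + 40.963 + 40.920 + 40.908 + 41.014 + 40.994 + 41.001 + 40.959 + 41.078 + 41.075 + 41.055) / 17 = 40.9946
Moving ranges: 0.114, 0.020, 0.048, 0.208, 0.271, 0.048, 0.005, 0.043, 0.012, 0.106, 0.020, 0.007, 0.042, 0.119, 0.003, 0.020; M̄R̄ = 1.0860 / 16 = 0.0679
LCL = X̄ − 3·M̄R̄/d₂ = 40.9946 − 3 × 0.0679 / 1.128 = 40.8141

40.814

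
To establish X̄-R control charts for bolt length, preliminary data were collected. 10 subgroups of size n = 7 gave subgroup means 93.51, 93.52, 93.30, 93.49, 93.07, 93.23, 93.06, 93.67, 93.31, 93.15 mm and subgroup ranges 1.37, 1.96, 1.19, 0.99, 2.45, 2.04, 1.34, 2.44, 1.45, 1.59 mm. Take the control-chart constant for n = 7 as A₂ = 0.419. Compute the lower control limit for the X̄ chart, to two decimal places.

92.63

X̄̄ = (93.51 + 93.52 + 93.30 + 93.49 + 93.07 + 93.23 + 93.06 + 93.67 + 93.31 + 93.15) / 10 = 933.3100 / 10 = 93.3310
R̄ = (1.37 + 1.96 + 1.19 + 0.99 + 2.45 + 2.04 + 1.34 + 2.44 + 1.45 + 1.59) / 10 = 16.8200 / 10 = 1.6820
LCL = X̄̄ − A₂·R̄ = 93.3310 − 0.419 × 1.6820 = 92.6262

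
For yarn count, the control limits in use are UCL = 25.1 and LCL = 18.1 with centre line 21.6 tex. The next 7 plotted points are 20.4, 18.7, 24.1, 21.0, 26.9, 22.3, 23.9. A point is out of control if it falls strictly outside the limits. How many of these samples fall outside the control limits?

1

Compare each point to [18.1, 25.1]: sample 5 = 26.9 > UCL.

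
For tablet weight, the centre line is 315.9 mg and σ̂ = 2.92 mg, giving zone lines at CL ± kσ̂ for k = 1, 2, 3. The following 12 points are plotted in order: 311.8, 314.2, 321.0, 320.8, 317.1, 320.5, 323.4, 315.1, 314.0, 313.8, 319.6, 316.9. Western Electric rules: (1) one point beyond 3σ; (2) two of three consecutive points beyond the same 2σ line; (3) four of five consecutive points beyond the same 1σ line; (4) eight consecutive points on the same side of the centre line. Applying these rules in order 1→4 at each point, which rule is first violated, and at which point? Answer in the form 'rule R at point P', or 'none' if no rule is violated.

Zone of each point (C = within 1σ̂, B = 1σ̂–2σ̂, A = 2σ̂–3σ̂, * = beyond 3σ̂; sign = side of CL): 1:-B, 2:-C, 3:+B, 4:+B, 5:+C, 6:+B, 7:+A, 8:-C, 9:-C, 10:-C, 11:+B, 12:+C
Rule 3 (four of five consecutive points beyond the same 1σ limit) is satisfied at point 7.

rule 3 at point 7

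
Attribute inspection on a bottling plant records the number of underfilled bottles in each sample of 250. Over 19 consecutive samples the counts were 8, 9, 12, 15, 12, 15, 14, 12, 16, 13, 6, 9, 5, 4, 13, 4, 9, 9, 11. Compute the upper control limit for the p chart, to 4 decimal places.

p̄ = Σdᵢ / (k·n) = 196 / (19 × 250) = 0.04126
UCL = p̄ + 3·√(p̄(1−p̄)/n) = 0.04126 + 3 × √(0.04126×0.95874/250) = 0.04126 + 3 × 0.01258 = 0.07900

0.0790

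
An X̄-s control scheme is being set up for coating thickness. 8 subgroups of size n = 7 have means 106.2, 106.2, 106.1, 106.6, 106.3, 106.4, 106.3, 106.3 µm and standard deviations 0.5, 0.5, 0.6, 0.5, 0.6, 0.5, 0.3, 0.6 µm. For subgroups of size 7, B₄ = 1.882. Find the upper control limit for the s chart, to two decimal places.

s̄ = (0.5 + 0.5 + 0.6 + 0.5 + 0.6 + 0.5 + 0.3 + 0.6) / 8 = 0.5125
UCL_s = B₄·s̄ = 1.882 × 0.5125 = 0.9645

0.96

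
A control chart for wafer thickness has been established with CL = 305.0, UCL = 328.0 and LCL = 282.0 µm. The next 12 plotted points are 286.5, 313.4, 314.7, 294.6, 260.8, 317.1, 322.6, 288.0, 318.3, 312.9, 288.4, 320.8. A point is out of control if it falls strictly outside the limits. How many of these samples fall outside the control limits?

Compare each point to [282.0, 328.0]: sample 5 = 260.8 < LCL.

1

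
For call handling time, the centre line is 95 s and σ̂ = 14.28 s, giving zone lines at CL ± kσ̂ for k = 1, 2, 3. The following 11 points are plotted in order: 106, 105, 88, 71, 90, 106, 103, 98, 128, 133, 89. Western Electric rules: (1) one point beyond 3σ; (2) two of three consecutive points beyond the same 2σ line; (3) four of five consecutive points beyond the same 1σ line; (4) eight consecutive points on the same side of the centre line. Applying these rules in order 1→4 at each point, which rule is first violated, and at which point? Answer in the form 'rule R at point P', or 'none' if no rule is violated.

Zone of each point (C = within 1σ̂, B = 1σ̂–2σ̂, A = 2σ̂–3σ̂, * = beyond 3σ̂; sign = side of CL): 1:+C, 2:+C, 3:-C, 4:-B, 5:-C, 6:+C, 7:+C, 8:+C, 9:+A, 10:+A, 11:-C
Rule 2 (two of three consecutive points beyond the same 2σ limit) is satisfied at point 10.

rule 2 at point 10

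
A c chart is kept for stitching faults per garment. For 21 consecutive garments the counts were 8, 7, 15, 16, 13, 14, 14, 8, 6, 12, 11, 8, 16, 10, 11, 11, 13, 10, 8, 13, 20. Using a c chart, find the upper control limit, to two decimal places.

c̄ = (8 + 7 + 15 + 16 + 13 + 14 + 14 + 8 + 6 + 12 + 11 + 8 + 16 + 10 + 11 + 11 + 13 + 10 + 8 + 13 + 20) / 21 = 244 / 21 = 11.6190
UCL = c̄ + 3√c̄ = 11.6190 + 3 × √11.6190 = 11.6190 + 3 × 3.4087 = 21.8451

21.85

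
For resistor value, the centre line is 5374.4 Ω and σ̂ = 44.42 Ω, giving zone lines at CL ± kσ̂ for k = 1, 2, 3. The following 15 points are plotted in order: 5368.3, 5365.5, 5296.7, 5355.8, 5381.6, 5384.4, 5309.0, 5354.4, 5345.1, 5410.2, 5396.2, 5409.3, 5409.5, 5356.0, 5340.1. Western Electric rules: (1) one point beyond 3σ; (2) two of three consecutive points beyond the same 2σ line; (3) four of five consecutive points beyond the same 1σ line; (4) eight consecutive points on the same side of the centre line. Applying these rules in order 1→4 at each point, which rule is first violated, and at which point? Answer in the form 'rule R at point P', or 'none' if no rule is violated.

none

Zone of each point (C = within 1σ̂, B = 1σ̂–2σ̂, A = 2σ̂–3σ̂, * = beyond 3σ̂; sign = side of CL): 1:-C, 2:-C, 3:-B, 4:-C, 5:+C, 6:+C, 7:-B, 8:-C, 9:-C, 10:+C, 11:+C, 12:+C, 13:+C, 14:-C, 15:-C
No rule fires across all 15 points.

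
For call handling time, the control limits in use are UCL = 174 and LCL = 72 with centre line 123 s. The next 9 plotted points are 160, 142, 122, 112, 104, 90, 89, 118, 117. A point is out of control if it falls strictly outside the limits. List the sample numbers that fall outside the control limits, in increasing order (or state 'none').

All 9 points lie within [72, 174].

none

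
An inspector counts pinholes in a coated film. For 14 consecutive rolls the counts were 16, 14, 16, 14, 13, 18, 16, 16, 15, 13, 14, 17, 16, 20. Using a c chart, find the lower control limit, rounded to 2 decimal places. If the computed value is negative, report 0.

c̄ = (16 + 14 + 16 + 14 + 13 + 18 + 16 + 16 + 15 + 13 + 14 + 17 + 16 + 20) / 14 = 218 / 14 = 15.5714
LCL = c̄ − 3√c̄ = 15.5714 − 3 × 3.9461 = 3.7332

3.73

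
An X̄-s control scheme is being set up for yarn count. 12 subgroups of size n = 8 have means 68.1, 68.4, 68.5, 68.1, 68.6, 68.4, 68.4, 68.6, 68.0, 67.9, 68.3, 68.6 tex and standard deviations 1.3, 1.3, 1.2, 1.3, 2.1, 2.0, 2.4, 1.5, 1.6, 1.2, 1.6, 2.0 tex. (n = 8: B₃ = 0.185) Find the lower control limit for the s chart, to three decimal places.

0.301

s̄ = (1.3 + 1.3 + 1.2 + 1.3 + 2.1 + 2.0 + 2.4 + 1.5 + 1.6 + 1.2 + 1.6 + 2.0) / 12 = 1.6250
LCL_s = B₃·s̄ = 0.185 × 1.6250 = 0.3006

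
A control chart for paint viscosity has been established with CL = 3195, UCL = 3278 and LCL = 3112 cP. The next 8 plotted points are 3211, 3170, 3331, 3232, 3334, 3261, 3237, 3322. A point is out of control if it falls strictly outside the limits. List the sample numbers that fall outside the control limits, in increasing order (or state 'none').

3, 5, 8

Compare each point to [3112, 3278]: sample 3 = 3331 > UCL; sample 5 = 3334 > UCL; sample 8 = 3322 > UCL.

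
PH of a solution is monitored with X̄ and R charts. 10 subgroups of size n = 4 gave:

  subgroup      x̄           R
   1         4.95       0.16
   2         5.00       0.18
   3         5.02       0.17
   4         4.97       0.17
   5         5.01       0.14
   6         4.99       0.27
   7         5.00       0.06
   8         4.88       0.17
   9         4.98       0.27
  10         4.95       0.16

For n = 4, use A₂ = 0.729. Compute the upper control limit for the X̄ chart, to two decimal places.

X̄̄ = (4.95 + 5.00 + 5.02 + 4.97 + 5.01 + 4.99 + 5.00 + 4.88 + 4.98 + 4.95) / 10 = 49.7500 / 10 = 4.9750
R̄ = (0.16 + 0.18 + 0.17 + 0.17 + 0.14 + 0.27 + 0.06 + 0.17 + 0.27 + 0.16) / 10 = 1.7500 / 10 = 0.1750
UCL = X̄̄ + A₂·R̄ = 4.9750 + 0.729 × 0.1750 = 5.1026

5.10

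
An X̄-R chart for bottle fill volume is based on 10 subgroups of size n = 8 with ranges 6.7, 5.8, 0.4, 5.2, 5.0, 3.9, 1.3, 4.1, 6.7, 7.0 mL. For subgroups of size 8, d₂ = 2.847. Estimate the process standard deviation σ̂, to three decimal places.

1.619

R̄ = (6.7 + 5.8 + 0.4 + 5.2 + 5.0 + 3.9 + 1.3 + 4.1 + 6.7 + 7.0) / 10 = 4.6100
σ̂ = R̄ / d₂ = 4.6100 / 2.847 = 1.6192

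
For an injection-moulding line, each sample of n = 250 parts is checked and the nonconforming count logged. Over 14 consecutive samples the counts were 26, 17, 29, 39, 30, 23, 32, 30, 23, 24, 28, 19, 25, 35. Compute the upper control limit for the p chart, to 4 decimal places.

p̄ = Σdᵢ / (k·n) = 380 / (14 × 250) = 0.10857
UCL = p̄ + 3·√(p̄(1−p̄)/n) = 0.10857 + 3 × √(0.10857×0.89143/250) = 0.10857 + 3 × 0.01968 = 0.16760

0.1676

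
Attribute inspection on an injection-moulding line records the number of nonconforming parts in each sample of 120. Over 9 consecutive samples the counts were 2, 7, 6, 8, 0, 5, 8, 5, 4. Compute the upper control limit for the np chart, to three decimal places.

11.567

p̄ = Σdᵢ / (k·n) = 45 / (9 × 120) = 0.04167
UCL = np̄ + 3·√(np̄(1−p̄)) = 5.0000 + 3 × √(5.0000×0.95833) = 5.0000 + 3 × 2.1890 = 11.5670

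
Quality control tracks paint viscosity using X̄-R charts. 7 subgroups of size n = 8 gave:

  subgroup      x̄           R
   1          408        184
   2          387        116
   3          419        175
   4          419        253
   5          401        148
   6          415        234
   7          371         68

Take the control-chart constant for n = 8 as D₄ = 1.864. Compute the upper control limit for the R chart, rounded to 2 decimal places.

R̄ = (184 + 116 + 175 + 253 + 148 + 234 + 68) / 7 = 1178.0000 / 7 = 168.2857
UCL_R = D₄·R̄ = 1.864 × 168.2857 = 313.6846

313.68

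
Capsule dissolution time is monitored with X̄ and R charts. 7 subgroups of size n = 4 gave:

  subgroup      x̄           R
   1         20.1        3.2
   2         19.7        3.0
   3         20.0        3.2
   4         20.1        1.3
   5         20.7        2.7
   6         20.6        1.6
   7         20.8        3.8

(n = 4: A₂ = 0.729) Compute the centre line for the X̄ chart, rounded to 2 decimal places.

X̄̄ = (20.1 + 19.7 + 20.0 + 20.1 + 20.7 + 20.6 + 20.8) / 7 = 142.0000 / 7 = 20.2857
CL = X̄̄ = 20.2857

20.29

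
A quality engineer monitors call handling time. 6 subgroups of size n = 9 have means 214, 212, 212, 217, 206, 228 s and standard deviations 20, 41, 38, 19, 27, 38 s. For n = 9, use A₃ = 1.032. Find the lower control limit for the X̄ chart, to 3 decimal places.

183.357

X̄̄ = (214 + 212 + 212 + 217 + 206 + 228) / 6 = 214.8333
s̄ = (20 + 41 + 38 + 19 + 27 + 38) / 6 = 30.5000
LCL = X̄̄ − A₃·s̄ = 214.8333 − 1.032 × 30.5000 = 183.3573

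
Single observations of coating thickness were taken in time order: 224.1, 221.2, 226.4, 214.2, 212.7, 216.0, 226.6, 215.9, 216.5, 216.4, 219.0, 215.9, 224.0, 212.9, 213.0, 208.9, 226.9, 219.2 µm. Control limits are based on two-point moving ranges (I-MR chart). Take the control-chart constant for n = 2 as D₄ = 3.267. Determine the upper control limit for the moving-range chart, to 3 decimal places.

Moving ranges: 2.9, 5.2, 12.2, 1.5, 3.3, 10.6, 10.7, 0.6, 0.1, 2.6, 3.1, 8.1, 11.1, 0.1, 4.1, 18.0, 7.7; M̄R̄ = 101.9000 / 17 = 5.9941
UCL_MR = D₄·M̄R̄ = 3.267 × 5.9941 = 19.5828

19.583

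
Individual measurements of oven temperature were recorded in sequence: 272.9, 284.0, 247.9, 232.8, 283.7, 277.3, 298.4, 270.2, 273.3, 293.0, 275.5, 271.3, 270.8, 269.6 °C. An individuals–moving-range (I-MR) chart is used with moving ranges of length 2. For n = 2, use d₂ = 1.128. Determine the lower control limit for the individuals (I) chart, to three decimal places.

228.901

X̄ = (272.9 + 284.0 + 247.9 + 232.8 + 283.7 + 277.3 + 298.4 + 270.2 + 273.3 + 293.0 + 275.5 + 271.3 + 270.8 + 269.6) / 14 = 272.9071
Moving ranges: 11.1, 36.1, 15.1, 50.9, 6.4, 21.1, 28.2, 3.1, 19.7, 17.5, 4.2, 0.5, 1.2; M̄R̄ = 215.1000 / 13 = 16.5462
LCL = X̄ − 3·M̄R̄/d₂ = 272.9071 − 3 × 16.5462 / 1.128 = 228.9014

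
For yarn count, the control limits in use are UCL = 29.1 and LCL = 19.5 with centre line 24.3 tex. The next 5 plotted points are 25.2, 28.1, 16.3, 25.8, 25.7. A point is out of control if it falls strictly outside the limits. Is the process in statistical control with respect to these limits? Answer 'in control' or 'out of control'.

Compare each point to [19.5, 29.1]: sample 3 = 16.3 < LCL.

out of control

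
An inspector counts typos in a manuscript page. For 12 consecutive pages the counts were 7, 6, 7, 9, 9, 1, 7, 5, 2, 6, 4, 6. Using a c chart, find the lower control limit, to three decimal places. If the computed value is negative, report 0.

0.000

c̄ = (7 + 6 + 7 + 9 + 9 + 1 + 7 + 5 + 2 + 6 + 4 + 6) / 12 = 69 / 12 = 5.7500
LCL = c̄ − 3√c̄ = 5.7500 − 3 × 2.3979 = -1.4437 → 0 (cannot be negative)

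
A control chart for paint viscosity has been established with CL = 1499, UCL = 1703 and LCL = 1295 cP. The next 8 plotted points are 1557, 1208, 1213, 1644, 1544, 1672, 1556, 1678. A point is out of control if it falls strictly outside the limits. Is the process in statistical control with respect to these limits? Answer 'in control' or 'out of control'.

out of control

Compare each point to [1295, 1703]: sample 2 = 1208 < LCL; sample 3 = 1213 < LCL.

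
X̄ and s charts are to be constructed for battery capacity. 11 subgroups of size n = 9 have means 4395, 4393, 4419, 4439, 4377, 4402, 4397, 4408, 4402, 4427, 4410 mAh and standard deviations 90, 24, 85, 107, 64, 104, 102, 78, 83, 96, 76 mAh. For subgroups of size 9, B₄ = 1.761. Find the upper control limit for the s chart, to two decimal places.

145.52

s̄ = (90 + 24 + 85 + 107 + 64 + 104 + 102 + 78 + 83 + 96 + 76) / 11 = 82.6364
UCL_s = B₄·s̄ = 1.761 × 82.6364 = 145.5226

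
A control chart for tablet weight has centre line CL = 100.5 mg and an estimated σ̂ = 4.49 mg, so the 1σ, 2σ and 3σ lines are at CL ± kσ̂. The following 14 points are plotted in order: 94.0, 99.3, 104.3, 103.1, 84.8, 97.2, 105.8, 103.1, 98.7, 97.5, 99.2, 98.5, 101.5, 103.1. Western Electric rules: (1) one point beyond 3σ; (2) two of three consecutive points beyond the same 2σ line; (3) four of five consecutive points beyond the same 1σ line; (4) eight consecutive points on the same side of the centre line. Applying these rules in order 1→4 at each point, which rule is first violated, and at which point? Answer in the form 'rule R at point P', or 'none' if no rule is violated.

Zone of each point (C = within 1σ̂, B = 1σ̂–2σ̂, A = 2σ̂–3σ̂, * = beyond 3σ̂; sign = side of CL): 1:-B, 2:-C, 3:+C, 4:+C, 5:-*, 6:-C, 7:+B, 8:+C, 9:-C, 10:-C, 11:-C, 12:-C, 13:+C, 14:+C
Rule 1 (one point beyond the 3σ limits) is satisfied at point 5.

rule 1 at point 5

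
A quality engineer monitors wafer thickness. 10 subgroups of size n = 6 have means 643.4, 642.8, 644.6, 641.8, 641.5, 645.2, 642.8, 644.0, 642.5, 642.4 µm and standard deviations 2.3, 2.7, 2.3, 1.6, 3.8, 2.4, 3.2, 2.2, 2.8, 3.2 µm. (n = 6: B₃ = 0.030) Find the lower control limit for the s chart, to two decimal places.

0.08

s̄ = (2.3 + 2.7 + 2.3 + 1.6 + 3.8 + 2.4 + 3.2 + 2.2 + 2.8 + 3.2) / 10 = 2.6500
LCL_s = B₃·s̄ = 0.030 × 2.6500 = 0.0795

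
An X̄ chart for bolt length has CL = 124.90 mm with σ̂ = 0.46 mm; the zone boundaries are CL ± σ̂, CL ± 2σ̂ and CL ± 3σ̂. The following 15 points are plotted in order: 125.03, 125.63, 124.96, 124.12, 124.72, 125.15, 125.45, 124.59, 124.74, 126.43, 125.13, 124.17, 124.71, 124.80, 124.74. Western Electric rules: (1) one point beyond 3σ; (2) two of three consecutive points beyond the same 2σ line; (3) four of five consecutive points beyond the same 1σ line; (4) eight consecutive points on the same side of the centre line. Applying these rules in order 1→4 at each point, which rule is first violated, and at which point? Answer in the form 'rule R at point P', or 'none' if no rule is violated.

Zone of each point (C = within 1σ̂, B = 1σ̂–2σ̂, A = 2σ̂–3σ̂, * = beyond 3σ̂; sign = side of CL): 1:+C, 2:+B, 3:+C, 4:-B, 5:-C, 6:+C, 7:+B, 8:-C, 9:-C, 10:+*, 11:+C, 12:-B, 13:-C, 14:-C, 15:-C
Rule 1 (one point beyond the 3σ limits) is satisfied at point 10.

rule 1 at point 10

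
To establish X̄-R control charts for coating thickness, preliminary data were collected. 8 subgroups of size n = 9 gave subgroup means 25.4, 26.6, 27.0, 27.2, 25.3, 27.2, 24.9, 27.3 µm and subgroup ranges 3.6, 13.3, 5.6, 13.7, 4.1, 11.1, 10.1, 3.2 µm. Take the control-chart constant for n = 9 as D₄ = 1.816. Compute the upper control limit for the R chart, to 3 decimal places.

14.687

R̄ = (3.6 + 13.3 + 5.6 + 13.7 + 4.1 + 11.1 + 10.1 + 3.2) / 8 = 64.7000 / 8 = 8.0875
UCL_R = D₄·R̄ = 1.816 × 8.0875 = 14.6869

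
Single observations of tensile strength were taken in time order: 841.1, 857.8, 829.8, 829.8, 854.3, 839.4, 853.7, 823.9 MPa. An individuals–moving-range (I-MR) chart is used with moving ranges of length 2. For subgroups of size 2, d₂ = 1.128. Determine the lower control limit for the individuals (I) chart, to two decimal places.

792.52

X̄ = (841.1 + 857.8 + 829.8 + 829.8 + 854.3 + 839.4 + 853.7 + 823.9) / 8 = 841.2250
Moving ranges: 16.7, 28.0, 0.0, 24.5, 14.9, 14.3, 29.8; M̄R̄ = 128.2000 / 7 = 18.3143
LCL = X̄ − 3·M̄R̄/d₂ = 841.2250 − 3 × 18.3143 / 1.128 = 792.5168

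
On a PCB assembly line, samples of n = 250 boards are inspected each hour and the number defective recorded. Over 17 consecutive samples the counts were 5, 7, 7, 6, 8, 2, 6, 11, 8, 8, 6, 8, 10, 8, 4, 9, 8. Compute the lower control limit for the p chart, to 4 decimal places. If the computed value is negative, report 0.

p̄ = Σdᵢ / (k·n) = 121 / (17 × 250) = 0.02847
LCL = p̄ − 3·√(p̄(1−p̄)/n) = 0.02847 − 3 × 0.01052 = -0.00309 → 0 (negative, so LCL = 0)

0.0000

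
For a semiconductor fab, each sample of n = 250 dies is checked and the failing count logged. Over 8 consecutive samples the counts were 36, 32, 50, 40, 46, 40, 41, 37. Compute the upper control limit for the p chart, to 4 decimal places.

p̄ = Σdᵢ / (k·n) = 322 / (8 × 250) = 0.16100
UCL = p̄ + 3·√(p̄(1−p̄)/n) = 0.16100 + 3 × √(0.16100×0.83900/250) = 0.16100 + 3 × 0.02324 = 0.23073

0.2307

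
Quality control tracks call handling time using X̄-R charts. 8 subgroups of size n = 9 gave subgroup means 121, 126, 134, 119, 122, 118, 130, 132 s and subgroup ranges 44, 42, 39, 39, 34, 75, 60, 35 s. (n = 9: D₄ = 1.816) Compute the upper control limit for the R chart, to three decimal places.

R̄ = (44 + 42 + 39 + 39 + 34 + 75 + 60 + 35) / 8 = 368.0000 / 8 = 46.0000
UCL_R = D₄·R̄ = 1.816 × 46.0000 = 83.5360

83.536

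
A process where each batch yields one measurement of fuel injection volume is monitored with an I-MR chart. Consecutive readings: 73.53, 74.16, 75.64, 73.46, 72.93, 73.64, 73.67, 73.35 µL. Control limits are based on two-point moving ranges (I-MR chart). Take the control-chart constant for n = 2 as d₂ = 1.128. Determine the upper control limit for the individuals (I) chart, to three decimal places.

X̄ = (73.53 + 74.16 + 75.64 + 73.46 + 72.93 + 73.64 + 73.67 + 73.35) / 8 = 73.7975
Moving ranges: 0.63, 1.48, 2.18, 0.53, 0.71, 0.03, 0.32; M̄R̄ = 5.8800 / 7 = 0.8400
UCL = X̄ + 3·M̄R̄/d₂ = 73.7975 + 3 × 0.8400 / 1.128 = 76.0315

76.032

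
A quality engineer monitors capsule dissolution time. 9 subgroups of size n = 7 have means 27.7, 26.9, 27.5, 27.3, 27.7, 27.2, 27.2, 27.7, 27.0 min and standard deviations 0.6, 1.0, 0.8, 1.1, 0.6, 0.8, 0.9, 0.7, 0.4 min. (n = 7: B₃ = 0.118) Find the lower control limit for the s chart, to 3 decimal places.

s̄ = (0.6 + 1.0 + 0.8 + 1.1 + 0.6 + 0.8 + 0.9 + 0.7 + 0.4) / 9 = 0.7667
LCL_s = B₃·s̄ = 0.118 × 0.7667 = 0.0905

0.090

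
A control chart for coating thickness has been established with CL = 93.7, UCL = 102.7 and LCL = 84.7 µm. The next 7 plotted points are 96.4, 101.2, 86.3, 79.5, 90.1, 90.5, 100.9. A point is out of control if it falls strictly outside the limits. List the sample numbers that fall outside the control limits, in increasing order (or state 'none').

4

Compare each point to [84.7, 102.7]: sample 4 = 79.5 < LCL.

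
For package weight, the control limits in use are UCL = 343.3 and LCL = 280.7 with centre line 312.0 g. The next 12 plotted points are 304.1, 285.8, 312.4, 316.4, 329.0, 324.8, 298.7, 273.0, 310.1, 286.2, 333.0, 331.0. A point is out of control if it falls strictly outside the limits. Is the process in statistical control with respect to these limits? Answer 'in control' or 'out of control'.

out of control

Compare each point to [280.7, 343.3]: sample 8 = 273.0 < LCL.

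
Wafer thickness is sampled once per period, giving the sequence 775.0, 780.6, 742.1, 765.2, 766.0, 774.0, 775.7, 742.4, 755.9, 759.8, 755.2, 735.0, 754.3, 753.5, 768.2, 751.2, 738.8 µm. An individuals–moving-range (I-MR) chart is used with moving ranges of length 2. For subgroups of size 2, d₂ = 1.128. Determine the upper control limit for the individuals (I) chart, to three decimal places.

794.543

X̄ = (775.0 + 780.6 + 742.1 + 765.2 + 766.0 + 774.0 + 775.7 + 742.4 + 755.9 + 759.8 + 755.2 + 735.0 + 754.3 + 753.5 + 768.2 + 751.2 + 738.8) / 17 = 758.4059
Moving ranges: 5.6, 38.5, 23.1, 0.8, 8.0, 1.7, 33.3, 13.5, 3.9, 4.6, 20.2, 19.3, 0.8, 14.7, 17.0, 12.4; M̄R̄ = 217.4000 / 16 = 13.5875
UCL = X̄ + 3·M̄R̄/d₂ = 758.4059 + 3 × 13.5875 / 1.128 = 794.5429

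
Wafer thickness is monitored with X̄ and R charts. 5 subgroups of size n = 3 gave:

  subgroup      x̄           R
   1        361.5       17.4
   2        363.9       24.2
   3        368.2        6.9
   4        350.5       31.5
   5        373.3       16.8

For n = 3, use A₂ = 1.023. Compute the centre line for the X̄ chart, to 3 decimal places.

363.480

X̄̄ = (361.5 + 363.9 + 368.2 + 350.5 + 373.3) / 5 = 1817.4000 / 5 = 363.4800
CL = X̄̄ = 363.4800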